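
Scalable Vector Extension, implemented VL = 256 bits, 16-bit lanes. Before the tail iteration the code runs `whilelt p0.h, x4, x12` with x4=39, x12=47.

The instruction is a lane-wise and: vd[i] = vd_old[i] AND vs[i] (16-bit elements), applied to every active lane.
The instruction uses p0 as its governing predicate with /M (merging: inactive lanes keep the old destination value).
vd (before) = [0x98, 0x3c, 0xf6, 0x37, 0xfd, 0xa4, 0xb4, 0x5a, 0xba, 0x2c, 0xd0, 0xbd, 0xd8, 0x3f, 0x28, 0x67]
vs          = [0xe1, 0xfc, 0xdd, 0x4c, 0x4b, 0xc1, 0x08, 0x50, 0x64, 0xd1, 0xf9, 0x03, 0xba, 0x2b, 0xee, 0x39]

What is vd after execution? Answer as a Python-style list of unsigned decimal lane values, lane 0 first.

256-bit reg / 16-bit elem → 16 lanes
active while 39+j < 47, i.e. j ∈ [0,8) capped at 16 ⇒ 8
  i=0: and(0x98,0xe1) → 128
  i=1: and(0x3c,0xfc) → 60
  i=2: and(0xf6,0xdd) → 212
  i=3: and(0x37,0x4c) → 4
  i=4: and(0xfd,0x4b) → 73
  i=5: and(0xa4,0xc1) → 128
  i=6: and(0xb4,0x08) → 0
  i=7: and(0x5a,0x50) → 80
  i=8: tail/keep → 186
  i=9: tail/keep → 44
  i=10: tail/keep → 208
  i=11: tail/keep → 189
  i=12: tail/keep → 216
  i=13: tail/keep → 63
  i=14: tail/keep → 40
  i=15: tail/keep → 103

vd = [128, 60, 212, 4, 73, 128, 0, 80, 186, 44, 208, 189, 216, 63, 40, 103]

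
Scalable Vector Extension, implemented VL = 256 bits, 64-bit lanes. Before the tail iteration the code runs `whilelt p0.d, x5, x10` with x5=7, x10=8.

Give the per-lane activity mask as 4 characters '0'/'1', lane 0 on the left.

predicate = 1000

lane count: 256 div 64 = 4
active while 7+j < 8, i.e. j ∈ [0,1) capped at 4 ⇒ 1
bits (lane 0 leftmost): 1000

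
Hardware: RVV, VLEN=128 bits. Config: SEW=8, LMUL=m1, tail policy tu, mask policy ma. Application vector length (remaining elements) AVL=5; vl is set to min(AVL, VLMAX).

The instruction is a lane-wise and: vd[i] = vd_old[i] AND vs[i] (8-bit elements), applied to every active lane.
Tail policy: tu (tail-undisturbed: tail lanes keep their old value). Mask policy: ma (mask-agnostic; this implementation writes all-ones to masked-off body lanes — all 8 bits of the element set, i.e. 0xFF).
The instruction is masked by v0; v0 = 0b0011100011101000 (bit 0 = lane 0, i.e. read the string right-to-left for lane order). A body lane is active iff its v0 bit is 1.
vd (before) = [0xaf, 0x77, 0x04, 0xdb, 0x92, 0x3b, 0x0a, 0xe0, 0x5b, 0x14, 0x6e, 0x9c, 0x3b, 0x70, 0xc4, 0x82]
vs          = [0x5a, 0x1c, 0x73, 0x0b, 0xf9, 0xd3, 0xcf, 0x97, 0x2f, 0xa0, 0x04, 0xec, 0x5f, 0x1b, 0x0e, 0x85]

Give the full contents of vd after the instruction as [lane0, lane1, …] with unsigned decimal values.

vd = [255, 255, 255, 11, 255, 59, 10, 224, 91, 20, 110, 156, 59, 112, 196, 130]

VLMAX = VLEN×LMUL/SEW = 128×1/8 = 16
vl ← min(5, 16) = 5
  i=0: mask-off/ones → 255
  i=1: mask-off/ones → 255
  i=2: mask-off/ones → 255
  i=3: and(0xdb,0x0b) → 11
  i=4: mask-off/ones → 255
  i=5: tail/keep → 59
  i=6: tail/keep → 10
  i=7: tail/keep → 224
  i=8: tail/keep → 91
  i=9: tail/keep → 20
  i=10: tail/keep → 110
  i=11: tail/keep → 156
  i=12: tail/keep → 59
  i=13: tail/keep → 112
  i=14: tail/keep → 196
  i=15: tail/keep → 130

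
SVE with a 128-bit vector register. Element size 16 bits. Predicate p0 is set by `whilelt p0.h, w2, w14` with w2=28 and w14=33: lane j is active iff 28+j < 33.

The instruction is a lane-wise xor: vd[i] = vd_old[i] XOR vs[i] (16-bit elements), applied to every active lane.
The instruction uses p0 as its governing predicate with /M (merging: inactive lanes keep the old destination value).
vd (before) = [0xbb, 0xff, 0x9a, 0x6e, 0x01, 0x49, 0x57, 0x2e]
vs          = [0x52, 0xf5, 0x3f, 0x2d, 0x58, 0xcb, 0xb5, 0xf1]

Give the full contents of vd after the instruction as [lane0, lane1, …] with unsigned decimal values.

vd = [233, 10, 165, 67, 89, 73, 87, 46]

register lanes = 128/16 = 8
active while 28+j < 33, i.e. j ∈ [0,5) capped at 8 ⇒ 5
  i=0: xor(0xbb,0x52) → 233
  i=1: xor(0xff,0xf5) → 10
  i=2: xor(0x9a,0x3f) → 165
  i=3: xor(0x6e,0x2d) → 67
  i=4: xor(0x01,0x58) → 89
  i=5: tail/keep → 73
  i=6: tail/keep → 87
  i=7: tail/keep → 46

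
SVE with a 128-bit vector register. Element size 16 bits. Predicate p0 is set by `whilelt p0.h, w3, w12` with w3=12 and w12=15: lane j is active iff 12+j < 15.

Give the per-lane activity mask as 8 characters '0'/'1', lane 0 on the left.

register lanes = 128/16 = 8
p0[j] = (12+j < 15); true for j=0..2 → 3 lanes set
bits (lane 0 leftmost): 11100000

predicate = 11100000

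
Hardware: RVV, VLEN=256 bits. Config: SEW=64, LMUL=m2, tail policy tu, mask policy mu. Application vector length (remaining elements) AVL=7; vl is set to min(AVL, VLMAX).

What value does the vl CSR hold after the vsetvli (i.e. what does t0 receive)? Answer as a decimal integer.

vl = 7

VLMAX = (256 × 2) / 64 = 8 lanes
vl ← min(7, 8) = 7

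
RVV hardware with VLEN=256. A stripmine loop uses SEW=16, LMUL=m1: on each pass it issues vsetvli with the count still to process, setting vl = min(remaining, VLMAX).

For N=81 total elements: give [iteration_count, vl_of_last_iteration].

VLMAX = (256 × 1) / 16 = 16 lanes
81 elements at 16/iter → 6 passes, remainder 1 on the last

[iterations, last_vl] = [6, 1]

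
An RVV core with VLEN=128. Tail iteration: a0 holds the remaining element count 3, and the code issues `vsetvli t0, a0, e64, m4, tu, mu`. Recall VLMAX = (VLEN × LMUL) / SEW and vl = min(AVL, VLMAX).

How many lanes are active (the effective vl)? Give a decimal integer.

vl = 3

VLMAX = (128 × 4) / 64 = 8 lanes
vl ← min(3, 8) = 3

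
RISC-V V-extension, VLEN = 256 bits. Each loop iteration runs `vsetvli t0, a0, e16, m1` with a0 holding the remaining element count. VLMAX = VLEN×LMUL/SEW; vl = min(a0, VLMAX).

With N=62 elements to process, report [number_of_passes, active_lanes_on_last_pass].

VLMAX = (256 × 1) / 16 = 16 lanes
N=62: ⌈62/16⌉ = 4 iters; last vl = 62 − 3×16 = 14

[iterations, last_vl] = [4, 14]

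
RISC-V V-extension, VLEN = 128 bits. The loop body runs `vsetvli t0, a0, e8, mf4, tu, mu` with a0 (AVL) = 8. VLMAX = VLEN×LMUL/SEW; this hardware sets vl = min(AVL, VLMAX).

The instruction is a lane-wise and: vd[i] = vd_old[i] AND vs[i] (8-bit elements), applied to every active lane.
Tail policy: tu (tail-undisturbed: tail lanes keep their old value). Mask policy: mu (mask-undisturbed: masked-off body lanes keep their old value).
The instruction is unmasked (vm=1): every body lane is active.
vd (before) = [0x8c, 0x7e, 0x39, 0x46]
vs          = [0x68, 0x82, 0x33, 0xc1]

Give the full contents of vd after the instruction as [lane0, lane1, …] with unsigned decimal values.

vd = [8, 2, 49, 64]

lanes per group: 128·1/4/8 = 4
vl ← min(8, 4) = 4
vd[0] and(0x8c,0x68) -> 0x08
vd[1] and(0x7e,0x82) -> 0x02
vd[2] and(0x39,0x33) -> 0x31
vd[3] and(0x46,0xc1) -> 0x40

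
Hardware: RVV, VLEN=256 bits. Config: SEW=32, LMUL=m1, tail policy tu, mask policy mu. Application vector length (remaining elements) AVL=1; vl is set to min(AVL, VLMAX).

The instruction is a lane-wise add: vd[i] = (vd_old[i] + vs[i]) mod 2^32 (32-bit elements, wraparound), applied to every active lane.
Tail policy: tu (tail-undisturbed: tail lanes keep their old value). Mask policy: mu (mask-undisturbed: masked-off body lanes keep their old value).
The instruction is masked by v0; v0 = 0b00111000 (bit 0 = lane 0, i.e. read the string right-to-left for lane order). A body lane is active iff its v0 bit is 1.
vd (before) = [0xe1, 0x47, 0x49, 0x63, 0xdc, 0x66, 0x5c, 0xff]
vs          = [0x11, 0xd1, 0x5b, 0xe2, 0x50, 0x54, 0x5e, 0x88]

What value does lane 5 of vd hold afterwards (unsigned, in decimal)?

vd[5] = 102

VLMAX = (256 × 1) / 32 = 8 lanes
AVL=1 ≤ VLMAX=8, so vl = 1
[0] mask-off/keep = 0xe1
[1] tail/keep = 0x47
[2] tail/keep = 0x49
[3] tail/keep = 0x63
[4] tail/keep = 0xdc
[5] tail/keep = 0x66
[6] tail/keep = 0x5c
[7] tail/keep = 0xff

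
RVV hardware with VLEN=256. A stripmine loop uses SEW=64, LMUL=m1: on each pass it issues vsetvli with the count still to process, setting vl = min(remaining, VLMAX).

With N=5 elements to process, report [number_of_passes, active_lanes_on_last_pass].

[iterations, last_vl] = [2, 1]

VLMAX = (256 × 1) / 64 = 4 lanes
iterations = ceil(5/4) = 2; final-pass vl = 1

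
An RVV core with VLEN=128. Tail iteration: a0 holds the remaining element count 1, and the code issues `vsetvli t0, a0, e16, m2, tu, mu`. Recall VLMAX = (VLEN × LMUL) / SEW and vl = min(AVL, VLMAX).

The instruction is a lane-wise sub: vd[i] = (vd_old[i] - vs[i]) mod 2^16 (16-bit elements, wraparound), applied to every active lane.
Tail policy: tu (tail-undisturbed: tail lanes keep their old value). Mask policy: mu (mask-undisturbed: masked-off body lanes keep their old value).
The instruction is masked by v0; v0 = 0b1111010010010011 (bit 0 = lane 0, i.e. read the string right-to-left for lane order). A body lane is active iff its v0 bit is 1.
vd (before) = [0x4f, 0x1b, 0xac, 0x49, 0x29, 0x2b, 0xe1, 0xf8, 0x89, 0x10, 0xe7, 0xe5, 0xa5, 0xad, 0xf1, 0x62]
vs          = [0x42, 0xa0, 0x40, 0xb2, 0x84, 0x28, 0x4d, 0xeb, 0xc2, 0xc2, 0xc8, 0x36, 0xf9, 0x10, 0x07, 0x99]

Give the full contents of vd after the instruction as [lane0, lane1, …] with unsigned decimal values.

lanes per group: 128·2/16 = 16
AVL=1 ≤ VLMAX=16, so vl = 1
lane  0: sub(0x4f,0x42) ⇒ 0x0d
lane  1: tail/keep ⇒ 0x1b
lane  2: tail/keep ⇒ 0xac
lane  3: tail/keep ⇒ 0x49
lane  4: tail/keep ⇒ 0x29
lane  5: tail/keep ⇒ 0x2b
lane  6: tail/keep ⇒ 0xe1
lane  7: tail/keep ⇒ 0xf8
lane  8: tail/keep ⇒ 0x89
lane  9: tail/keep ⇒ 0x10
lane 10: tail/keep ⇒ 0xe7
lane 11: tail/keep ⇒ 0xe5
lane 12: tail/keep ⇒ 0xa5
lane 13: tail/keep ⇒ 0xad
lane 14: tail/keep ⇒ 0xf1
lane 15: tail/keep ⇒ 0x62

vd = [13, 27, 172, 73, 41, 43, 225, 248, 137, 16, 231, 229, 165, 173, 241, 98]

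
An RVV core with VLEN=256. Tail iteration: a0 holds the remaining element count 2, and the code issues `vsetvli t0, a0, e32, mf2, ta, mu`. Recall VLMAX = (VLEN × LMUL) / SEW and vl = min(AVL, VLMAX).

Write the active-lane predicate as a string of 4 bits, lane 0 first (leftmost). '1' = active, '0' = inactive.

lanes per group: 256·1/2/32 = 4
vl ← min(2, 4) = 2
bits (lane 0 leftmost): 1100

predicate = 1100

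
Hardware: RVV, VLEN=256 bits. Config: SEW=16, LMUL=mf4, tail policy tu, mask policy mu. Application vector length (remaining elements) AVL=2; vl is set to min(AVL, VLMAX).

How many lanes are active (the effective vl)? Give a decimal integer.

vl = 2

VLMAX = (256 × 1/4) / 16 = 4 lanes
AVL=2 ≤ VLMAX=4, so vl = 2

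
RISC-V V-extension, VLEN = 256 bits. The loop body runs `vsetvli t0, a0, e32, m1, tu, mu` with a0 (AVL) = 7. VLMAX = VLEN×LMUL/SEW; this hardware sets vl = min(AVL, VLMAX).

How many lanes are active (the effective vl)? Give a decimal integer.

vl = 7

VLMAX = VLEN×LMUL/SEW = 256×1/32 = 8
vl = min(AVL, VLMAX) = min(7, 8) = 7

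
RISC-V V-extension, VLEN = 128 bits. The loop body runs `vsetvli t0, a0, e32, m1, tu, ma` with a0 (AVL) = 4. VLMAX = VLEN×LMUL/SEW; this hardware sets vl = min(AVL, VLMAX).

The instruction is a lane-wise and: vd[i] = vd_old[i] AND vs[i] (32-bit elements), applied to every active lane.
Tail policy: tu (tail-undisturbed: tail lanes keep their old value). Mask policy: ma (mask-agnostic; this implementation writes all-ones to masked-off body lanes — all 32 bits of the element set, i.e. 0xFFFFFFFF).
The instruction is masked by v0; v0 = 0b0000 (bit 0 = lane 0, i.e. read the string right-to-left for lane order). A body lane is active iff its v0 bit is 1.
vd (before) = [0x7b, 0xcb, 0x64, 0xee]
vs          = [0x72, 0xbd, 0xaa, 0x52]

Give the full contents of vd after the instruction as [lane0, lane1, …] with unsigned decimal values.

VLMAX = (128 × 1) / 32 = 4 lanes
vl = min(AVL, VLMAX) = min(4, 4) = 4
[0] mask-off/ones = 0xffffffff
[1] mask-off/ones = 0xffffffff
[2] mask-off/ones = 0xffffffff
[3] mask-off/ones = 0xffffffff

vd = [4294967295, 4294967295, 4294967295, 4294967295]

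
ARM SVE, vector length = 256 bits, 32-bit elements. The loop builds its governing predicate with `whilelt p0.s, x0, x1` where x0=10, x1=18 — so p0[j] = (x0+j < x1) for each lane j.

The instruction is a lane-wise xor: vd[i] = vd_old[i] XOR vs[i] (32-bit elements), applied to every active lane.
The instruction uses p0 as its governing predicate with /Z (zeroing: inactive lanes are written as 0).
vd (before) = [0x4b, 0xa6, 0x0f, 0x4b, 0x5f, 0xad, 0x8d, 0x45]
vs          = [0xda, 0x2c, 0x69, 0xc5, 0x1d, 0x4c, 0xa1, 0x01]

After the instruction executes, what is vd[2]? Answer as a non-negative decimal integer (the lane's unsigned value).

256-bit reg / 32-bit elem → 8 lanes
whilelt: lane j active iff 10+j < 18 → j < 8 → 8 active
[0] xor(0x4b,0xda) = 0x91
[1] xor(0xa6,0x2c) = 0x8a
[2] xor(0x0f,0x69) = 0x66
[3] xor(0x4b,0xc5) = 0x8e
[4] xor(0x5f,0x1d) = 0x42
[5] xor(0xad,0x4c) = 0xe1
[6] xor(0x8d,0xa1) = 0x2c
[7] xor(0x45,0x01) = 0x44

vd[2] = 102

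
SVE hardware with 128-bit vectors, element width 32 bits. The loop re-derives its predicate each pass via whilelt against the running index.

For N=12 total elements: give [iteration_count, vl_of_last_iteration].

128-bit reg / 32-bit elem → 4 lanes
N=12: ⌈12/4⌉ = 3 iters; last vl = 12 − 2×4 = 4

[iterations, last_vl] = [3, 4]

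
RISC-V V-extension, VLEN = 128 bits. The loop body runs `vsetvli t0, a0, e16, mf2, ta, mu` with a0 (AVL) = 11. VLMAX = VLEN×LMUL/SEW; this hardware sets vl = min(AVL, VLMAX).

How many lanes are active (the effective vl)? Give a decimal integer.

VLMAX = VLEN×LMUL/SEW = 128×1/2/16 = 4
vl ← min(11, 4) = 4

vl = 4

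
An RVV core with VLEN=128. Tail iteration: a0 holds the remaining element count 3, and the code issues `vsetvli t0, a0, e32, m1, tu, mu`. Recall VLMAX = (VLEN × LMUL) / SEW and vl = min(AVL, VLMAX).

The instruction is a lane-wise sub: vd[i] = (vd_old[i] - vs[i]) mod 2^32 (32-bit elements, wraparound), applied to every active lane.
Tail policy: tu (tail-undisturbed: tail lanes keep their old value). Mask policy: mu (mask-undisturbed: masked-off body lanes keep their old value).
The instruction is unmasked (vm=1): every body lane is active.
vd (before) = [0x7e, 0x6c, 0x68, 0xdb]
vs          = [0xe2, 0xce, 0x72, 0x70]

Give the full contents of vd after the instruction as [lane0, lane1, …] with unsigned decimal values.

vd = [4294967196, 4294967198, 4294967286, 219]

VLMAX = (128 × 1) / 32 = 4 lanes
vl = min(AVL, VLMAX) = min(3, 4) = 3
lane  0: sub(0x7e,0xe2) ⇒ 0xffffff9c
lane  1: sub(0x6c,0xce) ⇒ 0xffffff9e
lane  2: sub(0x68,0x72) ⇒ 0xfffffff6
lane  3: tail/keep ⇒ 0xdb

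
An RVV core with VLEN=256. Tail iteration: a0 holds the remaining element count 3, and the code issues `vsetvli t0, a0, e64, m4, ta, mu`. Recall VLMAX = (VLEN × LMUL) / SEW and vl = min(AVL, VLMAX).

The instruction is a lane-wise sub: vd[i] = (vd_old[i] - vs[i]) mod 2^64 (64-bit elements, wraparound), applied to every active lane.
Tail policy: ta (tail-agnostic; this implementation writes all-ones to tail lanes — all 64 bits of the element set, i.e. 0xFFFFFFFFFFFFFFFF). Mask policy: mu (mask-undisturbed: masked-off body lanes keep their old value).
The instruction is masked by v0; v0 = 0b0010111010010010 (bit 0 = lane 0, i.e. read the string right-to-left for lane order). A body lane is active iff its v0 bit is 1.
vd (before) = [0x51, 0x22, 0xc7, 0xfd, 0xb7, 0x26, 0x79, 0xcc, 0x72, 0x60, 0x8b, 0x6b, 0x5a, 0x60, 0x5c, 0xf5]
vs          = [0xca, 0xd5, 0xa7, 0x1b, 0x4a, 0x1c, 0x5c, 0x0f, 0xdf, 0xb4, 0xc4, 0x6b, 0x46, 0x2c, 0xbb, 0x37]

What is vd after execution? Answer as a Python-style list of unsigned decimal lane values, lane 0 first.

VLMAX = VLEN×LMUL/SEW = 256×4/64 = 16
vl = min(AVL, VLMAX) = min(3, 16) = 3
  i=0: mask-off/keep → 81
  i=1: sub(0x22,0xd5) → 18446744073709551437
  i=2: mask-off/keep → 199
  i=3: tail/ones → 18446744073709551615
  i=4: tail/ones → 18446744073709551615
  i=5: tail/ones → 18446744073709551615
  i=6: tail/ones → 18446744073709551615
  i=7: tail/ones → 18446744073709551615
  i=8: tail/ones → 18446744073709551615
  i=9: tail/ones → 18446744073709551615
  i=10: tail/ones → 18446744073709551615
  i=11: tail/ones → 18446744073709551615
  i=12: tail/ones → 18446744073709551615
  i=13: tail/ones → 18446744073709551615
  i=14: tail/ones → 18446744073709551615
  i=15: tail/ones → 18446744073709551615

vd = [81, 18446744073709551437, 199, 18446744073709551615, 18446744073709551615, 18446744073709551615, 18446744073709551615, 18446744073709551615, 18446744073709551615, 18446744073709551615, 18446744073709551615, 18446744073709551615, 18446744073709551615, 18446744073709551615, 18446744073709551615, 18446744073709551615]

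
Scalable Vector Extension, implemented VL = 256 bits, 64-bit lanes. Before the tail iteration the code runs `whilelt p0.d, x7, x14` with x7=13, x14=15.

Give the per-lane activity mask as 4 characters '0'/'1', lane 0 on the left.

predicate = 1100

register lanes = 256/64 = 4
p0[j] = (13+j < 15); true for j=0..1 → 2 lanes set
bits (lane 0 leftmost): 1100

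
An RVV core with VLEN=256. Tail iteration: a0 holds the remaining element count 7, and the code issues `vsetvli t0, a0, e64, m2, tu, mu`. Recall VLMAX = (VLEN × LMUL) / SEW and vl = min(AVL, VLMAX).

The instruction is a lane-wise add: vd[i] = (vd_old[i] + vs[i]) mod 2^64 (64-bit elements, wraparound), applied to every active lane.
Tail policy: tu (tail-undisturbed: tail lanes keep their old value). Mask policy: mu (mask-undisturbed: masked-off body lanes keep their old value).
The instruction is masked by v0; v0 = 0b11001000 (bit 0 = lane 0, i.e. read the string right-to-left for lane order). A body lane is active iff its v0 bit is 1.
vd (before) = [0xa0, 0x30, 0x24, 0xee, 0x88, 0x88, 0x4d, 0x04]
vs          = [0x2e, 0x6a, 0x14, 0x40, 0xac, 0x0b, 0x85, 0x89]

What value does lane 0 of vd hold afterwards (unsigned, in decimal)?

vd[0] = 160

VLMAX = VLEN×LMUL/SEW = 256×2/64 = 8
AVL=7 ≤ VLMAX=8, so vl = 7
vd[0] mask-off/keep -> 0xa0
vd[1] mask-off/keep -> 0x30
vd[2] mask-off/keep -> 0x24
vd[3] add(0xee,0x40) -> 0x12e
vd[4] mask-off/keep -> 0x88
vd[5] mask-off/keep -> 0x88
vd[6] add(0x4d,0x85) -> 0xd2
vd[7] tail/keep -> 0x04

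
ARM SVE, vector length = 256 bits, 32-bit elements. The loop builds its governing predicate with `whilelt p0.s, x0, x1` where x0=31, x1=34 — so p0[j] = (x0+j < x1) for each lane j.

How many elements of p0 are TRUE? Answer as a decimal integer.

vl = 3

256-bit reg / 32-bit elem → 8 lanes
p0[j] = (31+j < 34); true for j=0..2 → 3 lanes set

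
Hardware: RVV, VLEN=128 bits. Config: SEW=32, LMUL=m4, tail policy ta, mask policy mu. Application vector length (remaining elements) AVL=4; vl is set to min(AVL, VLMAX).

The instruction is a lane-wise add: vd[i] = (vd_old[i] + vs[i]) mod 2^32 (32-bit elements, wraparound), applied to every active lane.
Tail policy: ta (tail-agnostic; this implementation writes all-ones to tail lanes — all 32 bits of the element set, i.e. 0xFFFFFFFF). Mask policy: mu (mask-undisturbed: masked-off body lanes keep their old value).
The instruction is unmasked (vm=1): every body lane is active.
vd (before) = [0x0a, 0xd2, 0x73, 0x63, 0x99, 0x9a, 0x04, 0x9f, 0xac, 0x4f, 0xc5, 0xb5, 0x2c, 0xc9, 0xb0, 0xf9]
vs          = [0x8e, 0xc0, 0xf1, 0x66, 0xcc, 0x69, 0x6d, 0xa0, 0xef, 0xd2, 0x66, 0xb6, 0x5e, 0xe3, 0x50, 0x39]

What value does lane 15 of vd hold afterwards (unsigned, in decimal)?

VLMAX = (128 × 4) / 32 = 16 lanes
AVL=4 ≤ VLMAX=16, so vl = 4
  i=0: add(0x0a,0x8e) → 152
  i=1: add(0xd2,0xc0) → 402
  i=2: add(0x73,0xf1) → 356
  i=3: add(0x63,0x66) → 201
  i=4: tail/ones → 4294967295
  i=5: tail/ones → 4294967295
  i=6: tail/ones → 4294967295
  i=7: tail/ones → 4294967295
  i=8: tail/ones → 4294967295
  i=9: tail/ones → 4294967295
  i=10: tail/ones → 4294967295
  i=11: tail/ones → 4294967295
  i=12: tail/ones → 4294967295
  i=13: tail/ones → 4294967295
  i=14: tail/ones → 4294967295
  i=15: tail/ones → 4294967295

vd[15] = 4294967295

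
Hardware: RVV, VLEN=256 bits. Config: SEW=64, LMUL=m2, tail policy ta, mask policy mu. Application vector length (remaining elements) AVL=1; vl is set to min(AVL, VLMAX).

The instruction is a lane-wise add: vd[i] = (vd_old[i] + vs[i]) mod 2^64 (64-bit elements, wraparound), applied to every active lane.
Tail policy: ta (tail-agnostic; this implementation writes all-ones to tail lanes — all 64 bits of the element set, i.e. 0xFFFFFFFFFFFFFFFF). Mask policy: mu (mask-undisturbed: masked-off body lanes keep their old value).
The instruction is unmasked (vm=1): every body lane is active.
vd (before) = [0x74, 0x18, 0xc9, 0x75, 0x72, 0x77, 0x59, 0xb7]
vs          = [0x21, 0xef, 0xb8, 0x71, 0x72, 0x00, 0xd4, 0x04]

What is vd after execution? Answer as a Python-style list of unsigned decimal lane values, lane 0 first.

lanes per group: 256·2/64 = 8
AVL=1 ≤ VLMAX=8, so vl = 1
[0] add(0x74,0x21) = 0x95
[1] tail/ones = 0xffffffffffffffff
[2] tail/ones = 0xffffffffffffffff
[3] tail/ones = 0xffffffffffffffff
[4] tail/ones = 0xffffffffffffffff
[5] tail/ones = 0xffffffffffffffff
[6] tail/ones = 0xffffffffffffffff
[7] tail/ones = 0xffffffffffffffff

vd = [149, 18446744073709551615, 18446744073709551615, 18446744073709551615, 18446744073709551615, 18446744073709551615, 18446744073709551615, 18446744073709551615]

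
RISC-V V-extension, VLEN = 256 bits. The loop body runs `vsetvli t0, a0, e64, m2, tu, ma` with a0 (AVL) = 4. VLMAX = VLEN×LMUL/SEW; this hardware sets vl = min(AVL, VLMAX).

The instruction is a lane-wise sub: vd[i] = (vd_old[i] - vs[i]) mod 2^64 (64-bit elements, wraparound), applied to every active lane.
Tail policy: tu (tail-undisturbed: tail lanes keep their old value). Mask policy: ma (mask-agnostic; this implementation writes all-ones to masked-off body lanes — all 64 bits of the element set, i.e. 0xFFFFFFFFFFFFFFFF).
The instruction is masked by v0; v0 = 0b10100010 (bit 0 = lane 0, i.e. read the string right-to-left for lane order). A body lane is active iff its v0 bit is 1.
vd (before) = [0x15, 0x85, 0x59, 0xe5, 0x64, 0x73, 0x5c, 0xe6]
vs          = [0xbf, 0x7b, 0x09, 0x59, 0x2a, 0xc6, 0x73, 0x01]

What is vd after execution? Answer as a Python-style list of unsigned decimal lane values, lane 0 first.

VLMAX = (256 × 2) / 64 = 8 lanes
AVL=4 ≤ VLMAX=8, so vl = 4
[0] mask-off/ones = 0xffffffffffffffff
[1] sub(0x85,0x7b) = 0x0a
[2] mask-off/ones = 0xffffffffffffffff
[3] mask-off/ones = 0xffffffffffffffff
[4] tail/keep = 0x64
[5] tail/keep = 0x73
[6] tail/keep = 0x5c
[7] tail/keep = 0xe6

vd = [18446744073709551615, 10, 18446744073709551615, 18446744073709551615, 100, 115, 92, 230]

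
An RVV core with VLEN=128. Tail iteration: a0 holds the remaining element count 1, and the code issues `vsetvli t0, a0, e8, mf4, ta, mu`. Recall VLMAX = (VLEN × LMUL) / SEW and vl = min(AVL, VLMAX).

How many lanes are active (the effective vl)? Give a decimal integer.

VLMAX = (128 × 1/4) / 8 = 4 lanes
vl = min(AVL, VLMAX) = min(1, 4) = 1

vl = 1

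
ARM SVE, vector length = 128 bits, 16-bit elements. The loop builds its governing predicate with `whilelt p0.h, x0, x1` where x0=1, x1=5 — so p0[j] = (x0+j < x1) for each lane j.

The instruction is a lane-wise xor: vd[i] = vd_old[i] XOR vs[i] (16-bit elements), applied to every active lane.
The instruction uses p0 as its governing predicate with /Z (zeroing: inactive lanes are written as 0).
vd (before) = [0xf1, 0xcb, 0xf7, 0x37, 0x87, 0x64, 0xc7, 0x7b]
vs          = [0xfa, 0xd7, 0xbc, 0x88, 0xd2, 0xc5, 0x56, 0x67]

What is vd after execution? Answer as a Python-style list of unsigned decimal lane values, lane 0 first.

vd = [11, 28, 75, 191, 0, 0, 0, 0]

register lanes = 128/16 = 8
p0[j] = (1+j < 5); true for j=0..3 → 4 lanes set
  i=0: xor(0xf1,0xfa) → 11
  i=1: xor(0xcb,0xd7) → 28
  i=2: xor(0xf7,0xbc) → 75
  i=3: xor(0x37,0x88) → 191
  i=4: tail/zero → 0
  i=5: tail/zero → 0
  i=6: tail/zero → 0
  i=7: tail/zero → 0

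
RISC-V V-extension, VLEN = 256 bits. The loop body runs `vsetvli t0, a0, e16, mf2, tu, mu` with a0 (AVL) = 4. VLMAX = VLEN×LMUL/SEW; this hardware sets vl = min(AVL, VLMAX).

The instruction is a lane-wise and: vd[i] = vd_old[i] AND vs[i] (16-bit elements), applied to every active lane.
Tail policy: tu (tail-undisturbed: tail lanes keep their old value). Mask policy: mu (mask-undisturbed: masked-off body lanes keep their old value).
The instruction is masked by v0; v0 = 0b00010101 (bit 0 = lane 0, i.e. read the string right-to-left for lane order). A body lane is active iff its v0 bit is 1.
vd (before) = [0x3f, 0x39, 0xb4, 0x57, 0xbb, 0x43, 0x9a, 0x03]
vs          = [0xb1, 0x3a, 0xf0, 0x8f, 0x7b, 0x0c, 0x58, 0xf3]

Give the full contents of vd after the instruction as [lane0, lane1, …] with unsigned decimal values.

vd = [49, 57, 176, 87, 187, 67, 154, 3]

VLMAX = VLEN×LMUL/SEW = 256×1/2/16 = 8
AVL=4 ≤ VLMAX=8, so vl = 4
vd[0] and(0x3f,0xb1) -> 0x31
vd[1] mask-off/keep -> 0x39
vd[2] and(0xb4,0xf0) -> 0xb0
vd[3] mask-off/keep -> 0x57
vd[4] tail/keep -> 0xbb
vd[5] tail/keep -> 0x43
vd[6] tail/keep -> 0x9a
vd[7] tail/keep -> 0x03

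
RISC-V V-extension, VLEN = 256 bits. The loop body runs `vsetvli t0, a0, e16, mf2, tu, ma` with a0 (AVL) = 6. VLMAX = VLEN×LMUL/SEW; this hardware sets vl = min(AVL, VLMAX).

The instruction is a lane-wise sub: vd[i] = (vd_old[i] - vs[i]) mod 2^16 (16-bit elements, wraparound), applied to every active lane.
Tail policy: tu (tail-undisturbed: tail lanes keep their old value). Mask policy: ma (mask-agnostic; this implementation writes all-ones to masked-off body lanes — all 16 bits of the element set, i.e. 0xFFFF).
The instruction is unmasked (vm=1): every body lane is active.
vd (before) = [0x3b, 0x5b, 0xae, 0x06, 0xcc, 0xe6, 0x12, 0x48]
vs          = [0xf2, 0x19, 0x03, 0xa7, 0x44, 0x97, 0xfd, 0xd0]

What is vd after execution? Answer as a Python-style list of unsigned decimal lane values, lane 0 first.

vd = [65353, 66, 171, 65375, 136, 79, 18, 72]

lanes per group: 256·1/2/16 = 8
vl ← min(6, 8) = 6
  i=0: sub(0x3b,0xf2) → 65353
  i=1: sub(0x5b,0x19) → 66
  i=2: sub(0xae,0x03) → 171
  i=3: sub(0x06,0xa7) → 65375
  i=4: sub(0xcc,0x44) → 136
  i=5: sub(0xe6,0x97) → 79
  i=6: tail/keep → 18
  i=7: tail/keep → 72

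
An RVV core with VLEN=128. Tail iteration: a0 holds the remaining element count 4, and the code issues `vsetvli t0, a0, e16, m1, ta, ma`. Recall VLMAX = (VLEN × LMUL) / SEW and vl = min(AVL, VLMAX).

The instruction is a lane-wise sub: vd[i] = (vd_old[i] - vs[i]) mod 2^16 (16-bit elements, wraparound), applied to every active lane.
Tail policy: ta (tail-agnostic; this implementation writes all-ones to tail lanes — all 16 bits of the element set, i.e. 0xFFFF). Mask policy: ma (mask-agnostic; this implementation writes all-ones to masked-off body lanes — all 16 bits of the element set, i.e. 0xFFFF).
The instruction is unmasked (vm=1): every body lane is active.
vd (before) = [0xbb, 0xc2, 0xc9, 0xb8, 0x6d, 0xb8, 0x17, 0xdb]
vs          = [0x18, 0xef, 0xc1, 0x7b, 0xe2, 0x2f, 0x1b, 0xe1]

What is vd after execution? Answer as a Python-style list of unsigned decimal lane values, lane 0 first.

VLMAX = VLEN×LMUL/SEW = 128×1/16 = 8
AVL=4 ≤ VLMAX=8, so vl = 4
vd[0] sub(0xbb,0x18) -> 0xa3
vd[1] sub(0xc2,0xef) -> 0xffd3
vd[2] sub(0xc9,0xc1) -> 0x08
vd[3] sub(0xb8,0x7b) -> 0x3d
vd[4] tail/ones -> 0xffff
vd[5] tail/ones -> 0xffff
vd[6] tail/ones -> 0xffff
vd[7] tail/ones -> 0xffff

vd = [163, 65491, 8, 61, 65535, 65535, 65535, 65535]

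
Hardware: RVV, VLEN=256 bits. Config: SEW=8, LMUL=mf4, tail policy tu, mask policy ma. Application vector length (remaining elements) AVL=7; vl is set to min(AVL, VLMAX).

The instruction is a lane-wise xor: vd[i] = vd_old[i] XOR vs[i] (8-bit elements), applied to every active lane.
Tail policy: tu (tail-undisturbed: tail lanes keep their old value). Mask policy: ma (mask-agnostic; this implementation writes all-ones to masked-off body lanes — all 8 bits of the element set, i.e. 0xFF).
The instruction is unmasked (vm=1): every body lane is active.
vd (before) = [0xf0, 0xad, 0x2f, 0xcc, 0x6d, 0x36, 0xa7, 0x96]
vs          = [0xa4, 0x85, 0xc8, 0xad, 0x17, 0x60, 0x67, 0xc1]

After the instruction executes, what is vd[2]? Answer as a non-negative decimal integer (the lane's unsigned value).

vd[2] = 231

lanes per group: 256·1/4/8 = 8
vl ← min(7, 8) = 7
[0] xor(0xf0,0xa4) = 0x54
[1] xor(0xad,0x85) = 0x28
[2] xor(0x2f,0xc8) = 0xe7
[3] xor(0xcc,0xad) = 0x61
[4] xor(0x6d,0x17) = 0x7a
[5] xor(0x36,0x60) = 0x56
[6] xor(0xa7,0x67) = 0xc0
[7] tail/keep = 0x96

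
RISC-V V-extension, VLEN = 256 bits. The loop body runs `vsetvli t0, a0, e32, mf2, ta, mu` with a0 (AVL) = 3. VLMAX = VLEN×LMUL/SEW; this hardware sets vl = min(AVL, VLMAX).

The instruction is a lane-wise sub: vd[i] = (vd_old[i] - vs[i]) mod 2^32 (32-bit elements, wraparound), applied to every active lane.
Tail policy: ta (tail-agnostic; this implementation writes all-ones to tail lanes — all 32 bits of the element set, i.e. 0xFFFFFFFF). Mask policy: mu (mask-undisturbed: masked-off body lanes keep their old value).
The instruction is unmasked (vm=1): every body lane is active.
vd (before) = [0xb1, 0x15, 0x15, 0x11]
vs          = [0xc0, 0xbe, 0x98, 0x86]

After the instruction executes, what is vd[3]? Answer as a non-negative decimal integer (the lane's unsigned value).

vd[3] = 4294967295

VLMAX = VLEN×LMUL/SEW = 256×1/2/32 = 4
vl = min(AVL, VLMAX) = min(3, 4) = 3
  i=0: sub(0xb1,0xc0) → 4294967281
  i=1: sub(0x15,0xbe) → 4294967127
  i=2: sub(0x15,0x98) → 4294967165
  i=3: tail/ones → 4294967295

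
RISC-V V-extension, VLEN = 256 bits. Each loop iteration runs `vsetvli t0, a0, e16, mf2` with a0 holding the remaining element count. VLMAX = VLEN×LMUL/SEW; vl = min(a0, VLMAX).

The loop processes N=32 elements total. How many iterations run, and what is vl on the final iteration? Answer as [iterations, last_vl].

[iterations, last_vl] = [4, 8]

lanes per group: 256·1/2/16 = 8
iterations = ceil(32/8) = 4; final-pass vl = 8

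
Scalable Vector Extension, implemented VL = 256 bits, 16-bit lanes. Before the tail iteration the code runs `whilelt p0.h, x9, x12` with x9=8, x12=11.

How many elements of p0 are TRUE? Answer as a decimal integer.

vl = 3

lane count: 256 div 16 = 16
p0[j] = (8+j < 11); true for j=0..2 → 3 lanes set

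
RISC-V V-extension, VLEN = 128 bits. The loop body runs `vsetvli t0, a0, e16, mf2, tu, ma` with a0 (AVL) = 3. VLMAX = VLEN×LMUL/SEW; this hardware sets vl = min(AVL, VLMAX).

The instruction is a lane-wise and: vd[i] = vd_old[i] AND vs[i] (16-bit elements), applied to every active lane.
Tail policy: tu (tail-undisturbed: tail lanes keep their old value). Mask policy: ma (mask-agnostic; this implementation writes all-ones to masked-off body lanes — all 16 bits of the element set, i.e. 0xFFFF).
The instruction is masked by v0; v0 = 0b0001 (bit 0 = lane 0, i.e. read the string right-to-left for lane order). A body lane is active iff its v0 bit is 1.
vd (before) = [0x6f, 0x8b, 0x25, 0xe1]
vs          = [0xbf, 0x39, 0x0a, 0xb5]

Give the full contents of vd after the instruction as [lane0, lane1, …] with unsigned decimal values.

vd = [47, 65535, 65535, 225]

lanes per group: 128·1/2/16 = 4
AVL=3 ≤ VLMAX=4, so vl = 3
  i=0: and(0x6f,0xbf) → 47
  i=1: mask-off/ones → 65535
  i=2: mask-off/ones → 65535
  i=3: tail/keep → 225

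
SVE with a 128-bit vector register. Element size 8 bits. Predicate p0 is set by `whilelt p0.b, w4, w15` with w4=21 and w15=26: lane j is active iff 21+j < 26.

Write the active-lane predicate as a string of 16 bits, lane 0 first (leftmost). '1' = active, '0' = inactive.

predicate = 1111100000000000

register lanes = 128/8 = 16
p0[j] = (21+j < 26); true for j=0..4 → 5 lanes set
bits (lane 0 leftmost): 1111100000000000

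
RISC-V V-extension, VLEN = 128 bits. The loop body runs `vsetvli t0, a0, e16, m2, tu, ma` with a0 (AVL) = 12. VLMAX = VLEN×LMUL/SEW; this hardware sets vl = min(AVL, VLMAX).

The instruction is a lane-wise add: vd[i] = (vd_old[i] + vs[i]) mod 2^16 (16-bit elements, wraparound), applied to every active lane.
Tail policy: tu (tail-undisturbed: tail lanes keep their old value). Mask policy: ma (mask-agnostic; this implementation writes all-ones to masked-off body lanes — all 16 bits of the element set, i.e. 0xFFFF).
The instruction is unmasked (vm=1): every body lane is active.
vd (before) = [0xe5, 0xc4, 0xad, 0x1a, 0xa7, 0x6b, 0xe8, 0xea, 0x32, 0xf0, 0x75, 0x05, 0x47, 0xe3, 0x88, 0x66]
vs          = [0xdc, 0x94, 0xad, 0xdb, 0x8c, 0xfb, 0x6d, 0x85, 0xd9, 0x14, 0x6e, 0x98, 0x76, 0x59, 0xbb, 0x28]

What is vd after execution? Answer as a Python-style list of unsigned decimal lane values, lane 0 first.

VLMAX = VLEN×LMUL/SEW = 128×2/16 = 16
vl = min(AVL, VLMAX) = min(12, 16) = 12
[0] add(0xe5,0xdc) = 0x1c1
[1] add(0xc4,0x94) = 0x158
[2] add(0xad,0xad) = 0x15a
[3] add(0x1a,0xdb) = 0xf5
[4] add(0xa7,0x8c) = 0x133
[5] add(0x6b,0xfb) = 0x166
[6] add(0xe8,0x6d) = 0x155
[7] add(0xea,0x85) = 0x16f
[8] add(0x32,0xd9) = 0x10b
[9] add(0xf0,0x14) = 0x104
[10] add(0x75,0x6e) = 0xe3
[11] add(0x05,0x98) = 0x9d
[12] tail/keep = 0x47
[13] tail/keep = 0xe3
[14] tail/keep = 0x88
[15] tail/keep = 0x66

vd = [449, 344, 346, 245, 307, 358, 341, 367, 267, 260, 227, 157, 71, 227, 136, 102]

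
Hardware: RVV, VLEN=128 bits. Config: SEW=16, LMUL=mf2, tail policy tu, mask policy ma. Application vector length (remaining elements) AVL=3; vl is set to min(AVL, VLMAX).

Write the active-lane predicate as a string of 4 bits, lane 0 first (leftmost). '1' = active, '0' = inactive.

predicate = 1110

VLMAX = VLEN×LMUL/SEW = 128×1/2/16 = 4
vl ← min(3, 4) = 3
bits (lane 0 leftmost): 1110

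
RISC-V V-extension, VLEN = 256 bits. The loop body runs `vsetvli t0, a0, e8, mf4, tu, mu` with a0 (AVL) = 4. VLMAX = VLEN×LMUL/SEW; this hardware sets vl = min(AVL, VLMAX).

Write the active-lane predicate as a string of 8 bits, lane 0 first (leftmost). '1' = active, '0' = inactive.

VLMAX = VLEN×LMUL/SEW = 256×1/4/8 = 8
vl = min(AVL, VLMAX) = min(4, 8) = 4
bits (lane 0 leftmost): 11110000

predicate = 11110000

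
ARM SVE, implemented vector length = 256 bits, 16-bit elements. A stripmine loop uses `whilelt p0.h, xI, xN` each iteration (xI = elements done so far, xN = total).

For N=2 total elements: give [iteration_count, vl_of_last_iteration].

[iterations, last_vl] = [1, 2]

lane count: 256 div 16 = 16
N=2: ⌈2/16⌉ = 1 iters; last vl = 2 − 0×16 = 2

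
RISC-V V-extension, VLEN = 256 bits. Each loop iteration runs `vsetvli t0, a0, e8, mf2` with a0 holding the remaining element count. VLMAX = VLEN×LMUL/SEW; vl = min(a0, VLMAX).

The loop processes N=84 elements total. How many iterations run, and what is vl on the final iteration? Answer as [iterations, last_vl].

[iterations, last_vl] = [6, 4]

lanes per group: 256·1/2/8 = 16
iterations = ceil(84/16) = 6; final-pass vl = 4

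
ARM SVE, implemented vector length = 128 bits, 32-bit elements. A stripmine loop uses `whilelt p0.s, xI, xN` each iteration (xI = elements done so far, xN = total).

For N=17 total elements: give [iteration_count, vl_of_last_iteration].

[iterations, last_vl] = [5, 1]

128-bit reg / 32-bit elem → 4 lanes
iterations = ceil(17/4) = 5; final-pass vl = 1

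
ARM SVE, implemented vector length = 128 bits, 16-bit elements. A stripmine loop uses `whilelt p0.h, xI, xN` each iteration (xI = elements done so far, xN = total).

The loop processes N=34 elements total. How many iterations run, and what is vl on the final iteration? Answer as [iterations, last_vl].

128-bit reg / 16-bit elem → 8 lanes
iterations = ceil(34/8) = 5; final-pass vl = 2

[iterations, last_vl] = [5, 2]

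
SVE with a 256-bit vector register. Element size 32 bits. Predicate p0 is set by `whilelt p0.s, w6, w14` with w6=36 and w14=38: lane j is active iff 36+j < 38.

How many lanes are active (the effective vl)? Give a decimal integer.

vl = 2

register lanes = 256/32 = 8
p0[j] = (36+j < 38); true for j=0..1 → 2 lanes set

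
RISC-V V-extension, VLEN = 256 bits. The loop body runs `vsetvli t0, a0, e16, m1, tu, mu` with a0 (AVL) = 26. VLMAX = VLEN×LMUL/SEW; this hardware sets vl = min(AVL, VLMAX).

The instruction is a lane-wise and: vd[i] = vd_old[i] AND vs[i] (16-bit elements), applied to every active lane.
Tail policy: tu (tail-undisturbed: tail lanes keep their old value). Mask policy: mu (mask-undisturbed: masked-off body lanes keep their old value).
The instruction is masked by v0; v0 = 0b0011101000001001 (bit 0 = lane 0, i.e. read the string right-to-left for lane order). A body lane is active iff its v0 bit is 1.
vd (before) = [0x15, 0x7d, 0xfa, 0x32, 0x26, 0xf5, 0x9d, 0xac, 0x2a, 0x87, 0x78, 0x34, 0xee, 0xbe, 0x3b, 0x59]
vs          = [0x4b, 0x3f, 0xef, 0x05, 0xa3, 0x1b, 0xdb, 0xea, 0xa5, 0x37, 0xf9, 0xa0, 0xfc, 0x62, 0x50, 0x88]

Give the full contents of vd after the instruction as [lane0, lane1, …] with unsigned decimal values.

vd = [1, 125, 250, 0, 38, 245, 157, 172, 42, 7, 120, 32, 236, 34, 59, 89]

VLMAX = VLEN×LMUL/SEW = 256×1/16 = 16
vl ← min(26, 16) = 16
  i=0: and(0x15,0x4b) → 1
  i=1: mask-off/keep → 125
  i=2: mask-off/keep → 250
  i=3: and(0x32,0x05) → 0
  i=4: mask-off/keep → 38
  i=5: mask-off/keep → 245
  i=6: mask-off/keep → 157
  i=7: mask-off/keep → 172
  i=8: mask-off/keep → 42
  i=9: and(0x87,0x37) → 7
  i=10: mask-off/keep → 120
  i=11: and(0x34,0xa0) → 32
  i=12: and(0xee,0xfc) → 236
  i=13: and(0xbe,0x62) → 34
  i=14: mask-off/keep → 59
  i=15: mask-off/keep → 89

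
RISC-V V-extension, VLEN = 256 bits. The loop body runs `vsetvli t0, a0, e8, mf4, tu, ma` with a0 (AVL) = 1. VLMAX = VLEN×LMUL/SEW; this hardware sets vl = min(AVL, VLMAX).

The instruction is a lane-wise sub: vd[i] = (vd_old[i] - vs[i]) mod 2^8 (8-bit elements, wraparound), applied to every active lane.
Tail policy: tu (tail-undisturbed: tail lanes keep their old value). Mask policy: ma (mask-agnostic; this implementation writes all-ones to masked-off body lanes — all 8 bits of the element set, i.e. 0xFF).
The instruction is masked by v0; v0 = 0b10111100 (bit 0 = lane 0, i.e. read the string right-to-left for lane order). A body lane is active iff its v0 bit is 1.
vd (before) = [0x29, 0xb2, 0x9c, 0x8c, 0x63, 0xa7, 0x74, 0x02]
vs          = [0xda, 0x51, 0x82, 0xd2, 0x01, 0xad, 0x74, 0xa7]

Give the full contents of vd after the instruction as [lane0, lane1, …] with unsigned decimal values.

vd = [255, 178, 156, 140, 99, 167, 116, 2]

lanes per group: 256·1/4/8 = 8
vl ← min(1, 8) = 1
vd[0] mask-off/ones -> 0xff
vd[1] tail/keep -> 0xb2
vd[2] tail/keep -> 0x9c
vd[3] tail/keep -> 0x8c
vd[4] tail/keep -> 0x63
vd[5] tail/keep -> 0xa7
vd[6] tail/keep -> 0x74
vd[7] tail/keep -> 0x02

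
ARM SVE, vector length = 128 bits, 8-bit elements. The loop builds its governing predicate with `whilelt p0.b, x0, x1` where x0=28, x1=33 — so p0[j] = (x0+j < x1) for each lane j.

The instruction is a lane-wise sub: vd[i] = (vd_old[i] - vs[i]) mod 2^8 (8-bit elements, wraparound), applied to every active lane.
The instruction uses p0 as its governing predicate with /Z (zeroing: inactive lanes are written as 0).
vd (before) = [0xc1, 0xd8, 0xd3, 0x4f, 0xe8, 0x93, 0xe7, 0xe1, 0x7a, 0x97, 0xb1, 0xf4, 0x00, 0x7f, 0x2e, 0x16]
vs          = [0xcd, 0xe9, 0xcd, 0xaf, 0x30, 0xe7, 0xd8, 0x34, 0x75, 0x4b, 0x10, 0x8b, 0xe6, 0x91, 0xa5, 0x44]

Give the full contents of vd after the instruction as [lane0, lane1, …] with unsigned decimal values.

lane count: 128 div 8 = 16
whilelt: lane j active iff 28+j < 33 → j < 5 → 5 active
[0] sub(0xc1,0xcd) = 0xf4
[1] sub(0xd8,0xe9) = 0xef
[2] sub(0xd3,0xcd) = 0x06
[3] sub(0x4f,0xaf) = 0xa0
[4] sub(0xe8,0x30) = 0xb8
[5] tail/zero = 0x00
[6] tail/zero = 0x00
[7] tail/zero = 0x00
[8] tail/zero = 0x00
[9] tail/zero = 0x00
[10] tail/zero = 0x00
[11] tail/zero = 0x00
[12] tail/zero = 0x00
[13] tail/zero = 0x00
[14] tail/zero = 0x00
[15] tail/zero = 0x00

vd = [244, 239, 6, 160, 184, 0, 0, 0, 0, 0, 0, 0, 0, 0, 0, 0]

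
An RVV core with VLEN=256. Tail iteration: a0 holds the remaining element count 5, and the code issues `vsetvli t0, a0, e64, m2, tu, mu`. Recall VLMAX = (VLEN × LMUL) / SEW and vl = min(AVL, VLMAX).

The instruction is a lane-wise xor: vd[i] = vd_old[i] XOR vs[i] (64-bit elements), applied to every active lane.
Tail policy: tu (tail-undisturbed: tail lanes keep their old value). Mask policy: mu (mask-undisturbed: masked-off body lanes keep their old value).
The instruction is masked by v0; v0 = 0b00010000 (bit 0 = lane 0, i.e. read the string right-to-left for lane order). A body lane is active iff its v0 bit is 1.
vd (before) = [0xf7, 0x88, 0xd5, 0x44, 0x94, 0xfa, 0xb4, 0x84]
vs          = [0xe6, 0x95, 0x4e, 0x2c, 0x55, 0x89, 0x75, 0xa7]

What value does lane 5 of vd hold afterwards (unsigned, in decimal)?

vd[5] = 250

VLMAX = VLEN×LMUL/SEW = 256×2/64 = 8
vl ← min(5, 8) = 5
vd[0] mask-off/keep -> 0xf7
vd[1] mask-off/keep -> 0x88
vd[2] mask-off/keep -> 0xd5
vd[3] mask-off/keep -> 0x44
vd[4] xor(0x94,0x55) -> 0xc1
vd[5] tail/keep -> 0xfa
vd[6] tail/keep -> 0xb4
vd[7] tail/keep -> 0x84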